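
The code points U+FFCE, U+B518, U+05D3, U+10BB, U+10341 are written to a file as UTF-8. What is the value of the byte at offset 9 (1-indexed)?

1-indexed offset 9 is 0-indexed offset 8.
U+FFCE → 3-byte form EF BF 8E at offsets 0–2.
U+B518 → 3-byte form EB 94 98 at offsets 3–5.
U+05D3 → 2-byte form D7 93 at offsets 6–7.
U+10BB → 3-byte form E1 82 BB at offsets 8–10.
Offset 8 falls in char 4's range; it's byte 1 of E1 82 BB = 0xE1.

0xE1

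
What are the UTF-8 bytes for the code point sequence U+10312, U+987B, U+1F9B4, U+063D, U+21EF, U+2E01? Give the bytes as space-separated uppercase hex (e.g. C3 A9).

U+10312: 4-byte form → F0 90 8C 92.
U+987B: 3-byte form → E9 A1 BB.
U+1F9B4: 4-byte form → F0 9F A6 B4.
U+063D: 2-byte form → D8 BD.
U+21EF: 3-byte form → E2 87 AF.
U+2E01: 3-byte form → E2 B8 81.
Concatenated (19 bytes): F0 90 8C 92 E9 A1 BB F0 9F A6 B4 D8 BD E2 87 AF E2 B8 81.

F0 90 8C 92 E9 A1 BB F0 9F A6 B4 D8 BD E2 87 AF E2 B8 81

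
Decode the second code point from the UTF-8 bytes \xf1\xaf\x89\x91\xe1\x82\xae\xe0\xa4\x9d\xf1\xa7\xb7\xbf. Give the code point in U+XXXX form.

Offset 0: leading byte 0xF1 = 11110001 → 4-byte char #1 = F1 AF 89 91.
Offset 4: leading byte 0xE1 = 11100001 → 3-byte char #2 = E1 82 AE.
Leading byte 0xE1 = 11100001 matches 1110xxxx → 3-byte sequence.
Byte 1: 0xE1 = 11100001, payload 0001 (4 bits).
Byte 2: 0x82 = 10000010 (10xxxxxx ✓), payload 000010.
Byte 3: 0xAE = 10101110 (10xxxxxx ✓), payload 101110.
Concatenate: 0001000010101110 = 0x10AE (16 bits → U+10AE).

U+10AE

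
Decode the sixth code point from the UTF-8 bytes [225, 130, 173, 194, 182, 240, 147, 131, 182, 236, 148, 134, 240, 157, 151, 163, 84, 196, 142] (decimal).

U+0054

Offset 0: leading byte 0xE1 = 11100001 → 3-byte char #1 = E1 82 AD.
Offset 3: leading byte 0xC2 = 11000010 → 2-byte char #2 = C2 B6.
Offset 5: leading byte 0xF0 = 11110000 → 4-byte char #3 = F0 93 83 B6.
Offset 9: leading byte 0xEC = 11101100 → 3-byte char #4 = EC 94 86.
Offset 12: leading byte 0xF0 = 11110000 → 4-byte char #5 = F0 9D 97 A3.
Offset 16: leading byte 0x54 = 01010100 → 1-byte char #6 = 54.
Leading byte 0x54 = 01010100 matches 0xxxxxxx → 1-byte sequence.
Byte 1: 0x54 = 01010100, payload 1010100 (7 bits).
Concatenate: 1010100 = 0x54 (7 bits → U+0054).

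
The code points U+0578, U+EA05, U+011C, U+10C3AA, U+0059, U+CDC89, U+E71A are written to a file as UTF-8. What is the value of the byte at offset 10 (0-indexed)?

U+0578 → 2-byte form D5 B8 at offsets 0–1.
U+EA05 → 3-byte form EE A8 85 at offsets 2–4.
U+011C → 2-byte form C4 9C at offsets 5–6.
U+10C3AA → 4-byte form F4 8C 8E AA at offsets 7–10.
Offset 10 falls in char 4's range; it's byte 4 of F4 8C 8E AA = 0xAA.

0xAA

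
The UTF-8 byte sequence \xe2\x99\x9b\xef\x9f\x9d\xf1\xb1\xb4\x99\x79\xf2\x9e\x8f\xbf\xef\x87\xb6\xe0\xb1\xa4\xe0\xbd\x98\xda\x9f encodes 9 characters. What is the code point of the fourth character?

Offset 0: leading byte 0xE2 = 11100010 → 3-byte char #1 = E2 99 9B.
Offset 3: leading byte 0xEF = 11101111 → 3-byte char #2 = EF 9F 9D.
Offset 6: leading byte 0xF1 = 11110001 → 4-byte char #3 = F1 B1 B4 99.
Offset 10: leading byte 0x79 = 01111001 → 1-byte char #4 = 79.
Leading byte 0x79 = 01111001 matches 0xxxxxxx → 1-byte sequence.
Byte 1: 0x79 = 01111001, payload 1111001 (7 bits).
Concatenate: 1111001 = 0x79 (7 bits → U+0079).

U+0079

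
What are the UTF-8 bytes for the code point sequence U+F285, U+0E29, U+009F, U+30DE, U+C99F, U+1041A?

EF 8A 85 E0 B8 A9 C2 9F E3 83 9E EC A6 9F F0 90 90 9A

U+F285: 3-byte form → EF 8A 85.
U+0E29: 3-byte form → E0 B8 A9.
U+009F: 2-byte form → C2 9F.
U+30DE: 3-byte form → E3 83 9E.
U+C99F: 3-byte form → EC A6 9F.
U+1041A: 4-byte form → F0 90 90 9A.
Concatenated (18 bytes): EF 8A 85 E0 B8 A9 C2 9F E3 83 9E EC A6 9F F0 90 90 9A.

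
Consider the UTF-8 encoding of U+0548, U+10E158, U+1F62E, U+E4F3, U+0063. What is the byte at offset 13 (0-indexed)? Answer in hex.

U+0548 → 2-byte form D5 88 at offsets 0–1.
U+10E158 → 4-byte form F4 8E 85 98 at offsets 2–5.
U+1F62E → 4-byte form F0 9F 98 AE at offsets 6–9.
U+E4F3 → 3-byte form EE 93 B3 at offsets 10–12.
U+0063 → 1-byte form 63 at offsets 13–13.
Offset 13 falls in char 5's range; it's byte 1 of 63 = 0x63.

0x63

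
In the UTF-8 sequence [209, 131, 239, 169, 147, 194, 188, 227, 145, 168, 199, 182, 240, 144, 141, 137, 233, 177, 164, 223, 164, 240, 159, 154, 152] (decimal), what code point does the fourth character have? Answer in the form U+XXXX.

U+3468

Offset 0: leading byte 0xD1 = 11010001 → 2-byte char #1 = D1 83.
Offset 2: leading byte 0xEF = 11101111 → 3-byte char #2 = EF A9 93.
Offset 5: leading byte 0xC2 = 11000010 → 2-byte char #3 = C2 BC.
Offset 7: leading byte 0xE3 = 11100011 → 3-byte char #4 = E3 91 A8.
Leading byte 0xE3 = 11100011 matches 1110xxxx → 3-byte sequence.
Byte 1: 0xE3 = 11100011, payload 0011 (4 bits).
Byte 2: 0x91 = 10010001 (10xxxxxx ✓), payload 010001.
Byte 3: 0xA8 = 10101000 (10xxxxxx ✓), payload 101000.
Concatenate: 0011010001101000 = 0x3468 (16 bits → U+3468).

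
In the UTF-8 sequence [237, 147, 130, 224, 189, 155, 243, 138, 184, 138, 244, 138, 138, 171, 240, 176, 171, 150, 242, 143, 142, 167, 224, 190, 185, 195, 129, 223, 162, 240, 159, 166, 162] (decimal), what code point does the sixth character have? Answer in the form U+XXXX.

U+8F3A7

Offset 0: leading byte 0xED = 11101101 → 3-byte char #1 = ED 93 82.
Offset 3: leading byte 0xE0 = 11100000 → 3-byte char #2 = E0 BD 9B.
Offset 6: leading byte 0xF3 = 11110011 → 4-byte char #3 = F3 8A B8 8A.
Offset 10: leading byte 0xF4 = 11110100 → 4-byte char #4 = F4 8A 8A AB.
Offset 14: leading byte 0xF0 = 11110000 → 4-byte char #5 = F0 B0 AB 96.
Offset 18: leading byte 0xF2 = 11110010 → 4-byte char #6 = F2 8F 8E A7.
Leading byte 0xF2 = 11110010 matches 11110xxx → 4-byte sequence.
Byte 1: 0xF2 = 11110010, payload 010 (3 bits).
Byte 2: 0x8F = 10001111 (10xxxxxx ✓), payload 001111.
Byte 3: 0x8E = 10001110 (10xxxxxx ✓), payload 001110.
Byte 4: 0xA7 = 10100111 (10xxxxxx ✓), payload 100111.
Concatenate: 010001111001110100111 = 0x8F3A7 (21 bits → U+8F3A7).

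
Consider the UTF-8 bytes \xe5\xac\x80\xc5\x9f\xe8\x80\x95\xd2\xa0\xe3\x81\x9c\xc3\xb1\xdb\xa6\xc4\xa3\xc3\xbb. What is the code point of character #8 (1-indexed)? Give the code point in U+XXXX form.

Offset 0: leading byte 0xE5 = 11100101 → 3-byte char #1 = E5 AC 80.
Offset 3: leading byte 0xC5 = 11000101 → 2-byte char #2 = C5 9F.
Offset 5: leading byte 0xE8 = 11101000 → 3-byte char #3 = E8 80 95.
Offset 8: leading byte 0xD2 = 11010010 → 2-byte char #4 = D2 A0.
Offset 10: leading byte 0xE3 = 11100011 → 3-byte char #5 = E3 81 9C.
Offset 13: leading byte 0xC3 = 11000011 → 2-byte char #6 = C3 B1.
Offset 15: leading byte 0xDB = 11011011 → 2-byte char #7 = DB A6.
Offset 17: leading byte 0xC4 = 11000100 → 2-byte char #8 = C4 A3.
Leading byte 0xC4 = 11000100 matches 110xxxxx → 2-byte sequence.
Byte 1: 0xC4 = 11000100, payload 00100 (5 bits).
Byte 2: 0xA3 = 10100011 (10xxxxxx ✓), payload 100011.
Concatenate: 00100100011 = 0x123 (11 bits → U+0123).

U+0123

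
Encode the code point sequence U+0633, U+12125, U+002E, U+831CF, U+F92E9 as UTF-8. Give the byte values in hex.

D8 B3 F0 92 84 A5 2E F2 83 87 8F F3 B9 8B A9

U+0633: 2-byte form → D8 B3.
U+12125: 4-byte form → F0 92 84 A5.
U+002E: 1-byte form → 2E.
U+831CF: 4-byte form → F2 83 87 8F.
U+F92E9: 4-byte form → F3 B9 8B A9.
Concatenated (15 bytes): D8 B3 F0 92 84 A5 2E F2 83 87 8F F3 B9 8B A9.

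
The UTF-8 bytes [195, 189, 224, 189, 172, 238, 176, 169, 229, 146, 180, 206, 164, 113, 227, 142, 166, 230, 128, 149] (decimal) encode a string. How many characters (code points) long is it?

8

Byte at offset 0: 0xC3 = 11000011 → 2-byte char (#1). Advance 2.
Byte at offset 2: 0xE0 = 11100000 → 3-byte char (#2). Advance 3.
Byte at offset 5: 0xEE = 11101110 → 3-byte char (#3). Advance 3.
Byte at offset 8: 0xE5 = 11100101 → 3-byte char (#4). Advance 3.
Byte at offset 11: 0xCE = 11001110 → 2-byte char (#5). Advance 2.
Byte at offset 13: 0x71 = 01110001 → 1-byte char (#6). Advance 1.
Byte at offset 14: 0xE3 = 11100011 → 3-byte char (#7). Advance 3.
Byte at offset 17: 0xE6 = 11100110 → 3-byte char (#8). Advance 3.
Reached end at offset 20 after 8 code points.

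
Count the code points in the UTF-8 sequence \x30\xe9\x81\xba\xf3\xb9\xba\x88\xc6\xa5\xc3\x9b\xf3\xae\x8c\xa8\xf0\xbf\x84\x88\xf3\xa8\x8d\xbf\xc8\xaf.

Byte at offset 0: 0x30 = 00110000 → 1-byte char (#1). Advance 1.
Byte at offset 1: 0xE9 = 11101001 → 3-byte char (#2). Advance 3.
Byte at offset 4: 0xF3 = 11110011 → 4-byte char (#3). Advance 4.
Byte at offset 8: 0xC6 = 11000110 → 2-byte char (#4). Advance 2.
Byte at offset 10: 0xC3 = 11000011 → 2-byte char (#5). Advance 2.
Byte at offset 12: 0xF3 = 11110011 → 4-byte char (#6). Advance 4.
Byte at offset 16: 0xF0 = 11110000 → 4-byte char (#7). Advance 4.
Byte at offset 20: 0xF3 = 11110011 → 4-byte char (#8). Advance 4.
Byte at offset 24: 0xC8 = 11001000 → 2-byte char (#9). Advance 2.
Reached end at offset 26 after 9 code points.

9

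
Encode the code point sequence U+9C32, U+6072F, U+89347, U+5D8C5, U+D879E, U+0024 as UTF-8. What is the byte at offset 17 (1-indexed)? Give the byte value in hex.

1-indexed offset 17 is 0-indexed offset 16.
U+9C32 → 3-byte form E9 B0 B2 at offsets 0–2.
U+6072F → 4-byte form F1 A0 9C AF at offsets 3–6.
U+89347 → 4-byte form F2 89 8D 87 at offsets 7–10.
U+5D8C5 → 4-byte form F1 9D A3 85 at offsets 11–14.
U+D879E → 4-byte form F3 98 9E 9E at offsets 15–18.
Offset 16 falls in char 5's range; it's byte 2 of F3 98 9E 9E = 0x98.

0x98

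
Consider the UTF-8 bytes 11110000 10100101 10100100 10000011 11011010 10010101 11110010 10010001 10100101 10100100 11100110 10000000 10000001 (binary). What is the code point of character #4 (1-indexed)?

U+6001

Offset 0: leading byte 0xF0 = 11110000 → 4-byte char #1 = F0 A5 A4 83.
Offset 4: leading byte 0xDA = 11011010 → 2-byte char #2 = DA 95.
Offset 6: leading byte 0xF2 = 11110010 → 4-byte char #3 = F2 91 A5 A4.
Offset 10: leading byte 0xE6 = 11100110 → 3-byte char #4 = E6 80 81.
Leading byte 0xE6 = 11100110 matches 1110xxxx → 3-byte sequence.
Byte 1: 0xE6 = 11100110, payload 0110 (4 bits).
Byte 2: 0x80 = 10000000 (10xxxxxx ✓), payload 000000.
Byte 3: 0x81 = 10000001 (10xxxxxx ✓), payload 000001.
Concatenate: 0110000000000001 = 0x6001 (16 bits → U+6001).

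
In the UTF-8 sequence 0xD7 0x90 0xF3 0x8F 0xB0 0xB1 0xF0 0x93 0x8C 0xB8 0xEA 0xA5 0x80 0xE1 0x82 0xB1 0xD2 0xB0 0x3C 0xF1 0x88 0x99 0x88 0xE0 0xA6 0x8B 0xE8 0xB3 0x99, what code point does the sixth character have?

U+04B0

Offset 0: leading byte 0xD7 = 11010111 → 2-byte char #1 = D7 90.
Offset 2: leading byte 0xF3 = 11110011 → 4-byte char #2 = F3 8F B0 B1.
Offset 6: leading byte 0xF0 = 11110000 → 4-byte char #3 = F0 93 8C B8.
Offset 10: leading byte 0xEA = 11101010 → 3-byte char #4 = EA A5 80.
Offset 13: leading byte 0xE1 = 11100001 → 3-byte char #5 = E1 82 B1.
Offset 16: leading byte 0xD2 = 11010010 → 2-byte char #6 = D2 B0.
Leading byte 0xD2 = 11010010 matches 110xxxxx → 2-byte sequence.
Byte 1: 0xD2 = 11010010, payload 10010 (5 bits).
Byte 2: 0xB0 = 10110000 (10xxxxxx ✓), payload 110000.
Concatenate: 10010110000 = 0x4B0 (11 bits → U+04B0).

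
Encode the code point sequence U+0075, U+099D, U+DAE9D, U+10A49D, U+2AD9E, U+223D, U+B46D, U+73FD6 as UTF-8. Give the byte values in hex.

75 E0 A6 9D F3 9A BA 9D F4 8A 92 9D F0 AA B6 9E E2 88 BD EB 91 AD F1 B3 BF 96

U+0075: 1-byte form → 75.
U+099D: 3-byte form → E0 A6 9D.
U+DAE9D: 4-byte form → F3 9A BA 9D.
U+10A49D: 4-byte form → F4 8A 92 9D.
U+2AD9E: 4-byte form → F0 AA B6 9E.
U+223D: 3-byte form → E2 88 BD.
U+B46D: 3-byte form → EB 91 AD.
U+73FD6: 4-byte form → F1 B3 BF 96.
Concatenated (26 bytes): 75 E0 A6 9D F3 9A BA 9D F4 8A 92 9D F0 AA B6 9E E2 88 BD EB 91 AD F1 B3 BF 96.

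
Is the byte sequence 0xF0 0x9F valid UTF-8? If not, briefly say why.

Leading byte 0xF0 = 11110000 → 4-byte form, but only 2 bytes are present.

invalid (sequence truncated)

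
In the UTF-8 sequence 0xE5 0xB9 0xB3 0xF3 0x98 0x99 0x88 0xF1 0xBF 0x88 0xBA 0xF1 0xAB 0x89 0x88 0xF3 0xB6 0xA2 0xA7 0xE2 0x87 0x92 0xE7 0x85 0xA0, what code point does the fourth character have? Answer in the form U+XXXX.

U+6B248

Offset 0: leading byte 0xE5 = 11100101 → 3-byte char #1 = E5 B9 B3.
Offset 3: leading byte 0xF3 = 11110011 → 4-byte char #2 = F3 98 99 88.
Offset 7: leading byte 0xF1 = 11110001 → 4-byte char #3 = F1 BF 88 BA.
Offset 11: leading byte 0xF1 = 11110001 → 4-byte char #4 = F1 AB 89 88.
Leading byte 0xF1 = 11110001 matches 11110xxx → 4-byte sequence.
Byte 1: 0xF1 = 11110001, payload 001 (3 bits).
Byte 2: 0xAB = 10101011 (10xxxxxx ✓), payload 101011.
Byte 3: 0x89 = 10001001 (10xxxxxx ✓), payload 001001.
Byte 4: 0x88 = 10001000 (10xxxxxx ✓), payload 001000.
Concatenate: 001101011001001001000 = 0x6B248 (21 bits → U+6B248).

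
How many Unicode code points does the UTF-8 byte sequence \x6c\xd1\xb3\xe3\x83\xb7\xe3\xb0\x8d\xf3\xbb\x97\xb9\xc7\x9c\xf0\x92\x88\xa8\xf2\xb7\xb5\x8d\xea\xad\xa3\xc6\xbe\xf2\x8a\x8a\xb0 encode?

Byte at offset 0: 0x6C = 01101100 → 1-byte char (#1). Advance 1.
Byte at offset 1: 0xD1 = 11010001 → 2-byte char (#2). Advance 2.
Byte at offset 3: 0xE3 = 11100011 → 3-byte char (#3). Advance 3.
Byte at offset 6: 0xE3 = 11100011 → 3-byte char (#4). Advance 3.
Byte at offset 9: 0xF3 = 11110011 → 4-byte char (#5). Advance 4.
Byte at offset 13: 0xC7 = 11000111 → 2-byte char (#6). Advance 2.
Byte at offset 15: 0xF0 = 11110000 → 4-byte char (#7). Advance 4.
Byte at offset 19: 0xF2 = 11110010 → 4-byte char (#8). Advance 4.
Byte at offset 23: 0xEA = 11101010 → 3-byte char (#9). Advance 3.
Byte at offset 26: 0xC6 = 11000110 → 2-byte char (#10). Advance 2.
Byte at offset 28: 0xF2 = 11110010 → 4-byte char (#11). Advance 4.
Reached end at offset 32 after 11 code points.

11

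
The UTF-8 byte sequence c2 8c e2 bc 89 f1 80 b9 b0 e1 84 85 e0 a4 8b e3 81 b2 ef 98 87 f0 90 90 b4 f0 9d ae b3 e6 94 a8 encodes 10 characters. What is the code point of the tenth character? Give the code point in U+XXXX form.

Offset 0: leading byte 0xC2 = 11000010 → 2-byte char #1 = C2 8C.
Offset 2: leading byte 0xE2 = 11100010 → 3-byte char #2 = E2 BC 89.
Offset 5: leading byte 0xF1 = 11110001 → 4-byte char #3 = F1 80 B9 B0.
Offset 9: leading byte 0xE1 = 11100001 → 3-byte char #4 = E1 84 85.
Offset 12: leading byte 0xE0 = 11100000 → 3-byte char #5 = E0 A4 8B.
Offset 15: leading byte 0xE3 = 11100011 → 3-byte char #6 = E3 81 B2.
Offset 18: leading byte 0xEF = 11101111 → 3-byte char #7 = EF 98 87.
Offset 21: leading byte 0xF0 = 11110000 → 4-byte char #8 = F0 90 90 B4.
Offset 25: leading byte 0xF0 = 11110000 → 4-byte char #9 = F0 9D AE B3.
Offset 29: leading byte 0xE6 = 11100110 → 3-byte char #10 = E6 94 A8.
Leading byte 0xE6 = 11100110 matches 1110xxxx → 3-byte sequence.
Byte 1: 0xE6 = 11100110, payload 0110 (4 bits).
Byte 2: 0x94 = 10010100 (10xxxxxx ✓), payload 010100.
Byte 3: 0xA8 = 10101000 (10xxxxxx ✓), payload 101000.
Concatenate: 0110010100101000 = 0x6528 (16 bits → U+6528).

U+6528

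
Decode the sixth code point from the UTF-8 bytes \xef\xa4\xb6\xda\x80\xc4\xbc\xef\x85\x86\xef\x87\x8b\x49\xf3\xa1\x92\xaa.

U+0049

Offset 0: leading byte 0xEF = 11101111 → 3-byte char #1 = EF A4 B6.
Offset 3: leading byte 0xDA = 11011010 → 2-byte char #2 = DA 80.
Offset 5: leading byte 0xC4 = 11000100 → 2-byte char #3 = C4 BC.
Offset 7: leading byte 0xEF = 11101111 → 3-byte char #4 = EF 85 86.
Offset 10: leading byte 0xEF = 11101111 → 3-byte char #5 = EF 87 8B.
Offset 13: leading byte 0x49 = 01001001 → 1-byte char #6 = 49.
Leading byte 0x49 = 01001001 matches 0xxxxxxx → 1-byte sequence.
Byte 1: 0x49 = 01001001, payload 1001001 (7 bits).
Concatenate: 1001001 = 0x49 (7 bits → U+0049).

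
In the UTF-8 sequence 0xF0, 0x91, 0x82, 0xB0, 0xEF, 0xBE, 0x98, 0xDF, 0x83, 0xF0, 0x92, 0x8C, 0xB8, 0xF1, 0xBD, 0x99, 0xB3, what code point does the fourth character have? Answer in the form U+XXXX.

Offset 0: leading byte 0xF0 = 11110000 → 4-byte char #1 = F0 91 82 B0.
Offset 4: leading byte 0xEF = 11101111 → 3-byte char #2 = EF BE 98.
Offset 7: leading byte 0xDF = 11011111 → 2-byte char #3 = DF 83.
Offset 9: leading byte 0xF0 = 11110000 → 4-byte char #4 = F0 92 8C B8.
Leading byte 0xF0 = 11110000 matches 11110xxx → 4-byte sequence.
Byte 1: 0xF0 = 11110000, payload 000 (3 bits).
Byte 2: 0x92 = 10010010 (10xxxxxx ✓), payload 010010.
Byte 3: 0x8C = 10001100 (10xxxxxx ✓), payload 001100.
Byte 4: 0xB8 = 10111000 (10xxxxxx ✓), payload 111000.
Concatenate: 000010010001100111000 = 0x12338 (21 bits → U+12338).

U+12338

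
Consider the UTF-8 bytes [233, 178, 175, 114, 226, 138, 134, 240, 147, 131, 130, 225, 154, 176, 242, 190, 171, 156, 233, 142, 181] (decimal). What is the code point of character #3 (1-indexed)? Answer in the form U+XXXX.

Offset 0: leading byte 0xE9 = 11101001 → 3-byte char #1 = E9 B2 AF.
Offset 3: leading byte 0x72 = 01110010 → 1-byte char #2 = 72.
Offset 4: leading byte 0xE2 = 11100010 → 3-byte char #3 = E2 8A 86.
Leading byte 0xE2 = 11100010 matches 1110xxxx → 3-byte sequence.
Byte 1: 0xE2 = 11100010, payload 0010 (4 bits).
Byte 2: 0x8A = 10001010 (10xxxxxx ✓), payload 001010.
Byte 3: 0x86 = 10000110 (10xxxxxx ✓), payload 000110.
Concatenate: 0010001010000110 = 0x2286 (16 bits → U+2286).

U+2286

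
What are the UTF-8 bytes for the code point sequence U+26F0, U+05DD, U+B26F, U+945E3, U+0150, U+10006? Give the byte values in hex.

U+26F0: 3-byte form → E2 9B B0.
U+05DD: 2-byte form → D7 9D.
U+B26F: 3-byte form → EB 89 AF.
U+945E3: 4-byte form → F2 94 97 A3.
U+0150: 2-byte form → C5 90.
U+10006: 4-byte form → F0 90 80 86.
Concatenated (18 bytes): E2 9B B0 D7 9D EB 89 AF F2 94 97 A3 C5 90 F0 90 80 86.

E2 9B B0 D7 9D EB 89 AF F2 94 97 A3 C5 90 F0 90 80 86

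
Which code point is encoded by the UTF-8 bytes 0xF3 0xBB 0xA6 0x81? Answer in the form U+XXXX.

U+FB981

Leading byte 0xF3 = 11110011 matches 11110xxx → 4-byte sequence.
Byte 1: 0xF3 = 11110011, payload 011 (3 bits).
Byte 2: 0xBB = 10111011 (10xxxxxx ✓), payload 111011.
Byte 3: 0xA6 = 10100110 (10xxxxxx ✓), payload 100110.
Byte 4: 0x81 = 10000001 (10xxxxxx ✓), payload 000001.
Concatenate: 011111011100110000001 = 0xFB981 (21 bits → U+FB981).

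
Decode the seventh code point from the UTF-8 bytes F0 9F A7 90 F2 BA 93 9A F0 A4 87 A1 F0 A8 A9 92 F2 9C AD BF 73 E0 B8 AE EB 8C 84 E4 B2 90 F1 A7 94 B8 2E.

Offset 0: leading byte 0xF0 = 11110000 → 4-byte char #1 = F0 9F A7 90.
Offset 4: leading byte 0xF2 = 11110010 → 4-byte char #2 = F2 BA 93 9A.
Offset 8: leading byte 0xF0 = 11110000 → 4-byte char #3 = F0 A4 87 A1.
Offset 12: leading byte 0xF0 = 11110000 → 4-byte char #4 = F0 A8 A9 92.
Offset 16: leading byte 0xF2 = 11110010 → 4-byte char #5 = F2 9C AD BF.
Offset 20: leading byte 0x73 = 01110011 → 1-byte char #6 = 73.
Offset 21: leading byte 0xE0 = 11100000 → 3-byte char #7 = E0 B8 AE.
Leading byte 0xE0 = 11100000 matches 1110xxxx → 3-byte sequence.
Byte 1: 0xE0 = 11100000, payload 0000 (4 bits).
Byte 2: 0xB8 = 10111000 (10xxxxxx ✓), payload 111000.
Byte 3: 0xAE = 10101110 (10xxxxxx ✓), payload 101110.
Concatenate: 0000111000101110 = 0xE2E (16 bits → U+0E2E).

U+0E2E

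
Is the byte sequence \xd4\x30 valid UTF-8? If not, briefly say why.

invalid (non-continuation byte where continuation expected)

Leading byte 0xD4 = 11010100 → 2-byte form.
Byte 2 is 0x30 = 00110000, which is not 10xxxxxx — expected a continuation byte.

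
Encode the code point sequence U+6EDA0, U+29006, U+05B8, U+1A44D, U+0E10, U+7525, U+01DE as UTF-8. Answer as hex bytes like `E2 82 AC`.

U+6EDA0: 4-byte form → F1 AE B6 A0.
U+29006: 4-byte form → F0 A9 80 86.
U+05B8: 2-byte form → D6 B8.
U+1A44D: 4-byte form → F0 9A 91 8D.
U+0E10: 3-byte form → E0 B8 90.
U+7525: 3-byte form → E7 94 A5.
U+01DE: 2-byte form → C7 9E.
Concatenated (22 bytes): F1 AE B6 A0 F0 A9 80 86 D6 B8 F0 9A 91 8D E0 B8 90 E7 94 A5 C7 9E.

F1 AE B6 A0 F0 A9 80 86 D6 B8 F0 9A 91 8D E0 B8 90 E7 94 A5 C7 9E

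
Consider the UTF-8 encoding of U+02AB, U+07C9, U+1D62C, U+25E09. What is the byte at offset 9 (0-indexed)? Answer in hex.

U+02AB → 2-byte form CA AB at offsets 0–1.
U+07C9 → 2-byte form DF 89 at offsets 2–3.
U+1D62C → 4-byte form F0 9D 98 AC at offsets 4–7.
U+25E09 → 4-byte form F0 A5 B8 89 at offsets 8–11.
Offset 9 falls in char 4's range; it's byte 2 of F0 A5 B8 89 = 0xA5.

0xA5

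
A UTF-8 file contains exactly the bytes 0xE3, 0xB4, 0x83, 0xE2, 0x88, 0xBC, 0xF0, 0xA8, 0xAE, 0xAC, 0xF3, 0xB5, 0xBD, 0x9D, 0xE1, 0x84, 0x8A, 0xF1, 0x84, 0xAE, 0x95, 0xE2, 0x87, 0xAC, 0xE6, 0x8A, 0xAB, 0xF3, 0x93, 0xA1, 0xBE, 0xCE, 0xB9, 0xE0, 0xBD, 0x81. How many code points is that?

Byte at offset 0: 0xE3 = 11100011 → 3-byte char (#1). Advance 3.
Byte at offset 3: 0xE2 = 11100010 → 3-byte char (#2). Advance 3.
Byte at offset 6: 0xF0 = 11110000 → 4-byte char (#3). Advance 4.
Byte at offset 10: 0xF3 = 11110011 → 4-byte char (#4). Advance 4.
Byte at offset 14: 0xE1 = 11100001 → 3-byte char (#5). Advance 3.
Byte at offset 17: 0xF1 = 11110001 → 4-byte char (#6). Advance 4.
Byte at offset 21: 0xE2 = 11100010 → 3-byte char (#7). Advance 3.
Byte at offset 24: 0xE6 = 11100110 → 3-byte char (#8). Advance 3.
Byte at offset 27: 0xF3 = 11110011 → 4-byte char (#9). Advance 4.
Byte at offset 31: 0xCE = 11001110 → 2-byte char (#10). Advance 2.
Byte at offset 33: 0xE0 = 11100000 → 3-byte char (#11). Advance 3.
Reached end at offset 36 after 11 code points.

11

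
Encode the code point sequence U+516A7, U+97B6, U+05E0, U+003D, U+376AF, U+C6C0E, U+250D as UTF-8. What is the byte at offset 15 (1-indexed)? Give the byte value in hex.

1-indexed offset 15 is 0-indexed offset 14.
U+516A7 → 4-byte form F1 91 9A A7 at offsets 0–3.
U+97B6 → 3-byte form E9 9E B6 at offsets 4–6.
U+05E0 → 2-byte form D7 A0 at offsets 7–8.
U+003D → 1-byte form 3D at offsets 9–9.
U+376AF → 4-byte form F0 B7 9A AF at offsets 10–13.
U+C6C0E → 4-byte form F3 86 B0 8E at offsets 14–17.
Offset 14 falls in char 6's range; it's byte 1 of F3 86 B0 8E = 0xF3.

0xF3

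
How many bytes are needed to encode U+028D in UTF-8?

2

U+028D = 0x28D. UTF-8 uses 1 byte below 0x80, 2 below 0x800, 3 below 0x10000, 4 up to 0x10FFFF. 0x28D is in U+0080–U+07FF → 2 bytes.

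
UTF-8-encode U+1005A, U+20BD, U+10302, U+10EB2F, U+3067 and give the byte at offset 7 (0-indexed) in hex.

0xF0

U+1005A → 4-byte form F0 90 81 9A at offsets 0–3.
U+20BD → 3-byte form E2 82 BD at offsets 4–6.
U+10302 → 4-byte form F0 90 8C 82 at offsets 7–10.
Offset 7 falls in char 3's range; it's byte 1 of F0 90 8C 82 = 0xF0.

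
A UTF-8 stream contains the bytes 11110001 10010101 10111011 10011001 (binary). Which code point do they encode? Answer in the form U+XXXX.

U+55ED9

Leading byte 0xF1 = 11110001 matches 11110xxx → 4-byte sequence.
Byte 1: 0xF1 = 11110001, payload 001 (3 bits).
Byte 2: 0x95 = 10010101 (10xxxxxx ✓), payload 010101.
Byte 3: 0xBB = 10111011 (10xxxxxx ✓), payload 111011.
Byte 4: 0x99 = 10011001 (10xxxxxx ✓), payload 011001.
Concatenate: 001010101111011011001 = 0x55ED9 (21 bits → U+55ED9).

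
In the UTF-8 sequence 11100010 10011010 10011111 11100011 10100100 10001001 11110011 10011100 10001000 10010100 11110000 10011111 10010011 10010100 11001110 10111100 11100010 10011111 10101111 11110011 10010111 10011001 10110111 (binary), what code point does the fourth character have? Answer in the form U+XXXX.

Offset 0: leading byte 0xE2 = 11100010 → 3-byte char #1 = E2 9A 9F.
Offset 3: leading byte 0xE3 = 11100011 → 3-byte char #2 = E3 A4 89.
Offset 6: leading byte 0xF3 = 11110011 → 4-byte char #3 = F3 9C 88 94.
Offset 10: leading byte 0xF0 = 11110000 → 4-byte char #4 = F0 9F 93 94.
Leading byte 0xF0 = 11110000 matches 11110xxx → 4-byte sequence.
Byte 1: 0xF0 = 11110000, payload 000 (3 bits).
Byte 2: 0x9F = 10011111 (10xxxxxx ✓), payload 011111.
Byte 3: 0x93 = 10010011 (10xxxxxx ✓), payload 010011.
Byte 4: 0x94 = 10010100 (10xxxxxx ✓), payload 010100.
Concatenate: 000011111010011010100 = 0x1F4D4 (21 bits → U+1F4D4).

U+1F4D4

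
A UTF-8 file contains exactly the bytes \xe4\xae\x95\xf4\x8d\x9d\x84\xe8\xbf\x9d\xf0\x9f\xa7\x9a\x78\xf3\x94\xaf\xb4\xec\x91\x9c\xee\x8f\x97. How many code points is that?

Byte at offset 0: 0xE4 = 11100100 → 3-byte char (#1). Advance 3.
Byte at offset 3: 0xF4 = 11110100 → 4-byte char (#2). Advance 4.
Byte at offset 7: 0xE8 = 11101000 → 3-byte char (#3). Advance 3.
Byte at offset 10: 0xF0 = 11110000 → 4-byte char (#4). Advance 4.
Byte at offset 14: 0x78 = 01111000 → 1-byte char (#5). Advance 1.
Byte at offset 15: 0xF3 = 11110011 → 4-byte char (#6). Advance 4.
Byte at offset 19: 0xEC = 11101100 → 3-byte char (#7). Advance 3.
Byte at offset 22: 0xEE = 11101110 → 3-byte char (#8). Advance 3.
Reached end at offset 25 after 8 code points.

8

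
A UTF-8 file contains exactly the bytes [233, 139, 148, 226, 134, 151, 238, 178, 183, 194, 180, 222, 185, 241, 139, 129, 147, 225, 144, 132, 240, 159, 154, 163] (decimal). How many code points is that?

Byte at offset 0: 0xE9 = 11101001 → 3-byte char (#1). Advance 3.
Byte at offset 3: 0xE2 = 11100010 → 3-byte char (#2). Advance 3.
Byte at offset 6: 0xEE = 11101110 → 3-byte char (#3). Advance 3.
Byte at offset 9: 0xC2 = 11000010 → 2-byte char (#4). Advance 2.
Byte at offset 11: 0xDE = 11011110 → 2-byte char (#5). Advance 2.
Byte at offset 13: 0xF1 = 11110001 → 4-byte char (#6). Advance 4.
Byte at offset 17: 0xE1 = 11100001 → 3-byte char (#7). Advance 3.
Byte at offset 20: 0xF0 = 11110000 → 4-byte char (#8). Advance 4.
Reached end at offset 24 after 8 code points.

8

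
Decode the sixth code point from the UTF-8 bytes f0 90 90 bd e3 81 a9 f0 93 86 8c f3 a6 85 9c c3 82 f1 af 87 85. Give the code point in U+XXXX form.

Offset 0: leading byte 0xF0 = 11110000 → 4-byte char #1 = F0 90 90 BD.
Offset 4: leading byte 0xE3 = 11100011 → 3-byte char #2 = E3 81 A9.
Offset 7: leading byte 0xF0 = 11110000 → 4-byte char #3 = F0 93 86 8C.
Offset 11: leading byte 0xF3 = 11110011 → 4-byte char #4 = F3 A6 85 9C.
Offset 15: leading byte 0xC3 = 11000011 → 2-byte char #5 = C3 82.
Offset 17: leading byte 0xF1 = 11110001 → 4-byte char #6 = F1 AF 87 85.
Leading byte 0xF1 = 11110001 matches 11110xxx → 4-byte sequence.
Byte 1: 0xF1 = 11110001, payload 001 (3 bits).
Byte 2: 0xAF = 10101111 (10xxxxxx ✓), payload 101111.
Byte 3: 0x87 = 10000111 (10xxxxxx ✓), payload 000111.
Byte 4: 0x85 = 10000101 (10xxxxxx ✓), payload 000101.
Concatenate: 001101111000111000101 = 0x6F1C5 (21 bits → U+6F1C5).

U+6F1C5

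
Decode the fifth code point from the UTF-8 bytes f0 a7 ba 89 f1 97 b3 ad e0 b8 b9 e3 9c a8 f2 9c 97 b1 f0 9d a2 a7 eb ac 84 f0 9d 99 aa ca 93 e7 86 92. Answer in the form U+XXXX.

Offset 0: leading byte 0xF0 = 11110000 → 4-byte char #1 = F0 A7 BA 89.
Offset 4: leading byte 0xF1 = 11110001 → 4-byte char #2 = F1 97 B3 AD.
Offset 8: leading byte 0xE0 = 11100000 → 3-byte char #3 = E0 B8 B9.
Offset 11: leading byte 0xE3 = 11100011 → 3-byte char #4 = E3 9C A8.
Offset 14: leading byte 0xF2 = 11110010 → 4-byte char #5 = F2 9C 97 B1.
Leading byte 0xF2 = 11110010 matches 11110xxx → 4-byte sequence.
Byte 1: 0xF2 = 11110010, payload 010 (3 bits).
Byte 2: 0x9C = 10011100 (10xxxxxx ✓), payload 011100.
Byte 3: 0x97 = 10010111 (10xxxxxx ✓), payload 010111.
Byte 4: 0xB1 = 10110001 (10xxxxxx ✓), payload 110001.
Concatenate: 010011100010111110001 = 0x9C5F1 (21 bits → U+9C5F1).

U+9C5F1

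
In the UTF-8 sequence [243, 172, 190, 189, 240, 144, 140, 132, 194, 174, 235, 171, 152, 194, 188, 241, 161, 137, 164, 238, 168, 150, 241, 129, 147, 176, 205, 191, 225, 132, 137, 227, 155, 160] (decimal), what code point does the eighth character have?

U+414F0

Offset 0: leading byte 0xF3 = 11110011 → 4-byte char #1 = F3 AC BE BD.
Offset 4: leading byte 0xF0 = 11110000 → 4-byte char #2 = F0 90 8C 84.
Offset 8: leading byte 0xC2 = 11000010 → 2-byte char #3 = C2 AE.
Offset 10: leading byte 0xEB = 11101011 → 3-byte char #4 = EB AB 98.
Offset 13: leading byte 0xC2 = 11000010 → 2-byte char #5 = C2 BC.
Offset 15: leading byte 0xF1 = 11110001 → 4-byte char #6 = F1 A1 89 A4.
Offset 19: leading byte 0xEE = 11101110 → 3-byte char #7 = EE A8 96.
Offset 22: leading byte 0xF1 = 11110001 → 4-byte char #8 = F1 81 93 B0.
Leading byte 0xF1 = 11110001 matches 11110xxx → 4-byte sequence.
Byte 1: 0xF1 = 11110001, payload 001 (3 bits).
Byte 2: 0x81 = 10000001 (10xxxxxx ✓), payload 000001.
Byte 3: 0x93 = 10010011 (10xxxxxx ✓), payload 010011.
Byte 4: 0xB0 = 10110000 (10xxxxxx ✓), payload 110000.
Concatenate: 001000001010011110000 = 0x414F0 (21 bits → U+414F0).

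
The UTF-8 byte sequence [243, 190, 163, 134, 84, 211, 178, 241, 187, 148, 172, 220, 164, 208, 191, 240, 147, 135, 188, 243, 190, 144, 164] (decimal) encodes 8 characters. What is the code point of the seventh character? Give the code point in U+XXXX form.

U+131FC

Offset 0: leading byte 0xF3 = 11110011 → 4-byte char #1 = F3 BE A3 86.
Offset 4: leading byte 0x54 = 01010100 → 1-byte char #2 = 54.
Offset 5: leading byte 0xD3 = 11010011 → 2-byte char #3 = D3 B2.
Offset 7: leading byte 0xF1 = 11110001 → 4-byte char #4 = F1 BB 94 AC.
Offset 11: leading byte 0xDC = 11011100 → 2-byte char #5 = DC A4.
Offset 13: leading byte 0xD0 = 11010000 → 2-byte char #6 = D0 BF.
Offset 15: leading byte 0xF0 = 11110000 → 4-byte char #7 = F0 93 87 BC.
Leading byte 0xF0 = 11110000 matches 11110xxx → 4-byte sequence.
Byte 1: 0xF0 = 11110000, payload 000 (3 bits).
Byte 2: 0x93 = 10010011 (10xxxxxx ✓), payload 010011.
Byte 3: 0x87 = 10000111 (10xxxxxx ✓), payload 000111.
Byte 4: 0xBC = 10111100 (10xxxxxx ✓), payload 111100.
Concatenate: 000010011000111111100 = 0x131FC (21 bits → U+131FC).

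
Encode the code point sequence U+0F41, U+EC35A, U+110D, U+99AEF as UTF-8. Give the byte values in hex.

U+0F41: 3-byte form → E0 BD 81.
U+EC35A: 4-byte form → F3 AC 8D 9A.
U+110D: 3-byte form → E1 84 8D.
U+99AEF: 4-byte form → F2 99 AB AF.
Concatenated (14 bytes): E0 BD 81 F3 AC 8D 9A E1 84 8D F2 99 AB AF.

E0 BD 81 F3 AC 8D 9A E1 84 8D F2 99 AB AF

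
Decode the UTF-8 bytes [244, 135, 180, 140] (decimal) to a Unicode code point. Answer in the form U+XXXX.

U+107D0C

Leading byte 0xF4 = 11110100 matches 11110xxx → 4-byte sequence.
Byte 1: 0xF4 = 11110100, payload 100 (3 bits).
Byte 2: 0x87 = 10000111 (10xxxxxx ✓), payload 000111.
Byte 3: 0xB4 = 10110100 (10xxxxxx ✓), payload 110100.
Byte 4: 0x8C = 10001100 (10xxxxxx ✓), payload 001100.
Concatenate: 100000111110100001100 = 0x107D0C (21 bits → U+107D0C).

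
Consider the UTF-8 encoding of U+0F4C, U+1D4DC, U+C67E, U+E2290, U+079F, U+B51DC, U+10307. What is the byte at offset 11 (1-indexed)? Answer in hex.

1-indexed offset 11 is 0-indexed offset 10.
U+0F4C → 3-byte form E0 BD 8C at offsets 0–2.
U+1D4DC → 4-byte form F0 9D 93 9C at offsets 3–6.
U+C67E → 3-byte form EC 99 BE at offsets 7–9.
U+E2290 → 4-byte form F3 A2 8A 90 at offsets 10–13.
Offset 10 falls in char 4's range; it's byte 1 of F3 A2 8A 90 = 0xF3.

0xF3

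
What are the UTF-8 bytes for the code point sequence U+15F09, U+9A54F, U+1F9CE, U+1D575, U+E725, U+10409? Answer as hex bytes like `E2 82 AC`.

F0 95 BC 89 F2 9A 95 8F F0 9F A7 8E F0 9D 95 B5 EE 9C A5 F0 90 90 89

U+15F09: 4-byte form → F0 95 BC 89.
U+9A54F: 4-byte form → F2 9A 95 8F.
U+1F9CE: 4-byte form → F0 9F A7 8E.
U+1D575: 4-byte form → F0 9D 95 B5.
U+E725: 3-byte form → EE 9C A5.
U+10409: 4-byte form → F0 90 90 89.
Concatenated (23 bytes): F0 95 BC 89 F2 9A 95 8F F0 9F A7 8E F0 9D 95 B5 EE 9C A5 F0 90 90 89.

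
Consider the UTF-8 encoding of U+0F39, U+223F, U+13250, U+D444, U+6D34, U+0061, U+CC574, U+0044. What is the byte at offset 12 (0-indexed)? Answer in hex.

0x84

U+0F39 → 3-byte form E0 BC B9 at offsets 0–2.
U+223F → 3-byte form E2 88 BF at offsets 3–5.
U+13250 → 4-byte form F0 93 89 90 at offsets 6–9.
U+D444 → 3-byte form ED 91 84 at offsets 10–12.
Offset 12 falls in char 4's range; it's byte 3 of ED 91 84 = 0x84.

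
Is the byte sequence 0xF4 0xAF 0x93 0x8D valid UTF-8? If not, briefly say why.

Leading byte 0xF4 = 11110100 → 4-byte form.
Payload = 0x12F4CD, which exceeds U+10FFFF, the maximum Unicode code point. (Leading bytes F5–FF, or F4 followed by ≥ 0x90, are invalid.)

invalid (encodes a value above U+10FFFF)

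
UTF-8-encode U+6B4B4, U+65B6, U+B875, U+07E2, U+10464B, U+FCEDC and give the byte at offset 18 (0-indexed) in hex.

U+6B4B4 → 4-byte form F1 AB 92 B4 at offsets 0–3.
U+65B6 → 3-byte form E6 96 B6 at offsets 4–6.
U+B875 → 3-byte form EB A1 B5 at offsets 7–9.
U+07E2 → 2-byte form DF A2 at offsets 10–11.
U+10464B → 4-byte form F4 84 99 8B at offsets 12–15.
U+FCEDC → 4-byte form F3 BC BB 9C at offsets 16–19.
Offset 18 falls in char 6's range; it's byte 3 of F3 BC BB 9C = 0xBB.

0xBB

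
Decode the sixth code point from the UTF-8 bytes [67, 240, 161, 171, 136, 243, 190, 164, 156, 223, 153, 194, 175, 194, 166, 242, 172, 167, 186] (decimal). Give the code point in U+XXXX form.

U+00A6

Offset 0: leading byte 0x43 = 01000011 → 1-byte char #1 = 43.
Offset 1: leading byte 0xF0 = 11110000 → 4-byte char #2 = F0 A1 AB 88.
Offset 5: leading byte 0xF3 = 11110011 → 4-byte char #3 = F3 BE A4 9C.
Offset 9: leading byte 0xDF = 11011111 → 2-byte char #4 = DF 99.
Offset 11: leading byte 0xC2 = 11000010 → 2-byte char #5 = C2 AF.
Offset 13: leading byte 0xC2 = 11000010 → 2-byte char #6 = C2 A6.
Leading byte 0xC2 = 11000010 matches 110xxxxx → 2-byte sequence.
Byte 1: 0xC2 = 11000010, payload 00010 (5 bits).
Byte 2: 0xA6 = 10100110 (10xxxxxx ✓), payload 100110.
Concatenate: 00010100110 = 0xA6 (11 bits → U+00A6).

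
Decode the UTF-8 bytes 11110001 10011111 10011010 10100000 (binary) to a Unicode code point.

Leading byte 0xF1 = 11110001 matches 11110xxx → 4-byte sequence.
Byte 1: 0xF1 = 11110001, payload 001 (3 bits).
Byte 2: 0x9F = 10011111 (10xxxxxx ✓), payload 011111.
Byte 3: 0x9A = 10011010 (10xxxxxx ✓), payload 011010.
Byte 4: 0xA0 = 10100000 (10xxxxxx ✓), payload 100000.
Concatenate: 001011111011010100000 = 0x5F6A0 (21 bits → U+5F6A0).

U+5F6A0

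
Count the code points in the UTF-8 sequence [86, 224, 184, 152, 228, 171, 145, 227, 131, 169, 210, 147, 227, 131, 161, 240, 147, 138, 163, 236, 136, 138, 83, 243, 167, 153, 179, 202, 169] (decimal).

11

Byte at offset 0: 0x56 = 01010110 → 1-byte char (#1). Advance 1.
Byte at offset 1: 0xE0 = 11100000 → 3-byte char (#2). Advance 3.
Byte at offset 4: 0xE4 = 11100100 → 3-byte char (#3). Advance 3.
Byte at offset 7: 0xE3 = 11100011 → 3-byte char (#4). Advance 3.
Byte at offset 10: 0xD2 = 11010010 → 2-byte char (#5). Advance 2.
Byte at offset 12: 0xE3 = 11100011 → 3-byte char (#6). Advance 3.
Byte at offset 15: 0xF0 = 11110000 → 4-byte char (#7). Advance 4.
Byte at offset 19: 0xEC = 11101100 → 3-byte char (#8). Advance 3.
Byte at offset 22: 0x53 = 01010011 → 1-byte char (#9). Advance 1.
Byte at offset 23: 0xF3 = 11110011 → 4-byte char (#10). Advance 4.
Byte at offset 27: 0xCA = 11001010 → 2-byte char (#11). Advance 2.
Reached end at offset 29 after 11 code points.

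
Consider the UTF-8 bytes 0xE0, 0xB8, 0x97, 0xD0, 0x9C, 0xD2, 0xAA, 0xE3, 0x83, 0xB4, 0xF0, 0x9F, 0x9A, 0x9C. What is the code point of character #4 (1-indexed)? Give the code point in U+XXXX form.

Offset 0: leading byte 0xE0 = 11100000 → 3-byte char #1 = E0 B8 97.
Offset 3: leading byte 0xD0 = 11010000 → 2-byte char #2 = D0 9C.
Offset 5: leading byte 0xD2 = 11010010 → 2-byte char #3 = D2 AA.
Offset 7: leading byte 0xE3 = 11100011 → 3-byte char #4 = E3 83 B4.
Leading byte 0xE3 = 11100011 matches 1110xxxx → 3-byte sequence.
Byte 1: 0xE3 = 11100011, payload 0011 (4 bits).
Byte 2: 0x83 = 10000011 (10xxxxxx ✓), payload 000011.
Byte 3: 0xB4 = 10110100 (10xxxxxx ✓), payload 110100.
Concatenate: 0011000011110100 = 0x30F4 (16 bits → U+30F4).

U+30F4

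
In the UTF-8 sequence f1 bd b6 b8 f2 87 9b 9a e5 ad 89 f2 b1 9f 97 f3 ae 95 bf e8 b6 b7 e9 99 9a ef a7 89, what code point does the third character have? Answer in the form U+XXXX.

Offset 0: leading byte 0xF1 = 11110001 → 4-byte char #1 = F1 BD B6 B8.
Offset 4: leading byte 0xF2 = 11110010 → 4-byte char #2 = F2 87 9B 9A.
Offset 8: leading byte 0xE5 = 11100101 → 3-byte char #3 = E5 AD 89.
Leading byte 0xE5 = 11100101 matches 1110xxxx → 3-byte sequence.
Byte 1: 0xE5 = 11100101, payload 0101 (4 bits).
Byte 2: 0xAD = 10101101 (10xxxxxx ✓), payload 101101.
Byte 3: 0x89 = 10001001 (10xxxxxx ✓), payload 001001.
Concatenate: 0101101101001001 = 0x5B49 (16 bits → U+5B49).

U+5B49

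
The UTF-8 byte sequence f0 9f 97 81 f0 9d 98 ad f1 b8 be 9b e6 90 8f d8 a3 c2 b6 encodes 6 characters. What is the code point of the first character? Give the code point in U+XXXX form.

Offset 0: leading byte 0xF0 = 11110000 → 4-byte char #1 = F0 9F 97 81.
Leading byte 0xF0 = 11110000 matches 11110xxx → 4-byte sequence.
Byte 1: 0xF0 = 11110000, payload 000 (3 bits).
Byte 2: 0x9F = 10011111 (10xxxxxx ✓), payload 011111.
Byte 3: 0x97 = 10010111 (10xxxxxx ✓), payload 010111.
Byte 4: 0x81 = 10000001 (10xxxxxx ✓), payload 000001.
Concatenate: 000011111010111000001 = 0x1F5C1 (21 bits → U+1F5C1).

U+1F5C1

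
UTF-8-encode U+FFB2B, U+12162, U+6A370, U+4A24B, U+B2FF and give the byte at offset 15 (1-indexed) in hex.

0x89

1-indexed offset 15 is 0-indexed offset 14.
U+FFB2B → 4-byte form F3 BF AC AB at offsets 0–3.
U+12162 → 4-byte form F0 92 85 A2 at offsets 4–7.
U+6A370 → 4-byte form F1 AA 8D B0 at offsets 8–11.
U+4A24B → 4-byte form F1 8A 89 8B at offsets 12–15.
Offset 14 falls in char 4's range; it's byte 3 of F1 8A 89 8B = 0x89.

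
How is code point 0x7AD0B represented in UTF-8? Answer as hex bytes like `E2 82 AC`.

F1 BA B4 8B

U+7AD0B = 0x7AD0B = 503051 decimal. In range U+10000–U+10FFFF → 4-byte form: 11110xxx 10xxxxxx 10xxxxxx 10xxxxxx.
Binary (21 bits): 001111010110100001011.
Split 3+6+6+6: 001 | 111010 | 110100 | 001011.
Byte 1: 11110001 = 0xF1.
Byte 2: 10111010 = 0xBA.
Byte 3: 10110100 = 0xB4.
Byte 4: 10001011 = 0x8B.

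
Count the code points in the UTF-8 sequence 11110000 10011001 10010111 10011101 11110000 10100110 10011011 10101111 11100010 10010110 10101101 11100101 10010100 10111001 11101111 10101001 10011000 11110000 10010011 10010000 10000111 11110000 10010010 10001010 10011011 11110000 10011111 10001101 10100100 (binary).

Byte at offset 0: 0xF0 = 11110000 → 4-byte char (#1). Advance 4.
Byte at offset 4: 0xF0 = 11110000 → 4-byte char (#2). Advance 4.
Byte at offset 8: 0xE2 = 11100010 → 3-byte char (#3). Advance 3.
Byte at offset 11: 0xE5 = 11100101 → 3-byte char (#4). Advance 3.
Byte at offset 14: 0xEF = 11101111 → 3-byte char (#5). Advance 3.
Byte at offset 17: 0xF0 = 11110000 → 4-byte char (#6). Advance 4.
Byte at offset 21: 0xF0 = 11110000 → 4-byte char (#7). Advance 4.
Byte at offset 25: 0xF0 = 11110000 → 4-byte char (#8). Advance 4.
Reached end at offset 29 after 8 code points.

8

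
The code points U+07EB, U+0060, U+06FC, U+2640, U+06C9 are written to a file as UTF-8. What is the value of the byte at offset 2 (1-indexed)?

1-indexed offset 2 is 0-indexed offset 1.
U+07EB → 2-byte form DF AB at offsets 0–1.
Offset 1 falls in char 1's range; it's byte 2 of DF AB = 0xAB.

0xAB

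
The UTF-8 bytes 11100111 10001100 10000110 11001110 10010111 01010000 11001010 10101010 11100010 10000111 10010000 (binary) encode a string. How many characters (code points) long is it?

Byte at offset 0: 0xE7 = 11100111 → 3-byte char (#1). Advance 3.
Byte at offset 3: 0xCE = 11001110 → 2-byte char (#2). Advance 2.
Byte at offset 5: 0x50 = 01010000 → 1-byte char (#3). Advance 1.
Byte at offset 6: 0xCA = 11001010 → 2-byte char (#4). Advance 2.
Byte at offset 8: 0xE2 = 11100010 → 3-byte char (#5). Advance 3.
Reached end at offset 11 after 5 code points.

5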